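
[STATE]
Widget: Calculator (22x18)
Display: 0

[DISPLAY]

                     0
┌───┬───┬───┬───┐     
│ 7 │ 8 │ 9 │ ÷ │     
├───┼───┼───┼───┤     
│ 4 │ 5 │ 6 │ × │     
├───┼───┼───┼───┤     
│ 1 │ 2 │ 3 │ - │     
├───┼───┼───┼───┤     
│ 0 │ . │ = │ + │     
├───┼───┼───┼───┤     
│ C │ MC│ MR│ M+│     
└───┴───┴───┴───┘     
                      
                      
                      
                      
                      
                      


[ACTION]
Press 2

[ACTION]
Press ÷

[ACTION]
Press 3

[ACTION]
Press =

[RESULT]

          0.6666666667
┌───┬───┬───┬───┐     
│ 7 │ 8 │ 9 │ ÷ │     
├───┼───┼───┼───┤     
│ 4 │ 5 │ 6 │ × │     
├───┼───┼───┼───┤     
│ 1 │ 2 │ 3 │ - │     
├───┼───┼───┼───┤     
│ 0 │ . │ = │ + │     
├───┼───┼───┼───┤     
│ C │ MC│ MR│ M+│     
└───┴───┴───┴───┘     
                      
                      
                      
                      
                      
                      


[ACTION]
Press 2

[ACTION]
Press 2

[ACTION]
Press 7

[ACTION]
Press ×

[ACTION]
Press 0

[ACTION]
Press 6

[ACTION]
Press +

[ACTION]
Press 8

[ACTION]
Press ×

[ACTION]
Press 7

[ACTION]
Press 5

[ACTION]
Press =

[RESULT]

                102750
┌───┬───┬───┬───┐     
│ 7 │ 8 │ 9 │ ÷ │     
├───┼───┼───┼───┤     
│ 4 │ 5 │ 6 │ × │     
├───┼───┼───┼───┤     
│ 1 │ 2 │ 3 │ - │     
├───┼───┼───┼───┤     
│ 0 │ . │ = │ + │     
├───┼───┼───┼───┤     
│ C │ MC│ MR│ M+│     
└───┴───┴───┴───┘     
                      
                      
                      
                      
                      
                      


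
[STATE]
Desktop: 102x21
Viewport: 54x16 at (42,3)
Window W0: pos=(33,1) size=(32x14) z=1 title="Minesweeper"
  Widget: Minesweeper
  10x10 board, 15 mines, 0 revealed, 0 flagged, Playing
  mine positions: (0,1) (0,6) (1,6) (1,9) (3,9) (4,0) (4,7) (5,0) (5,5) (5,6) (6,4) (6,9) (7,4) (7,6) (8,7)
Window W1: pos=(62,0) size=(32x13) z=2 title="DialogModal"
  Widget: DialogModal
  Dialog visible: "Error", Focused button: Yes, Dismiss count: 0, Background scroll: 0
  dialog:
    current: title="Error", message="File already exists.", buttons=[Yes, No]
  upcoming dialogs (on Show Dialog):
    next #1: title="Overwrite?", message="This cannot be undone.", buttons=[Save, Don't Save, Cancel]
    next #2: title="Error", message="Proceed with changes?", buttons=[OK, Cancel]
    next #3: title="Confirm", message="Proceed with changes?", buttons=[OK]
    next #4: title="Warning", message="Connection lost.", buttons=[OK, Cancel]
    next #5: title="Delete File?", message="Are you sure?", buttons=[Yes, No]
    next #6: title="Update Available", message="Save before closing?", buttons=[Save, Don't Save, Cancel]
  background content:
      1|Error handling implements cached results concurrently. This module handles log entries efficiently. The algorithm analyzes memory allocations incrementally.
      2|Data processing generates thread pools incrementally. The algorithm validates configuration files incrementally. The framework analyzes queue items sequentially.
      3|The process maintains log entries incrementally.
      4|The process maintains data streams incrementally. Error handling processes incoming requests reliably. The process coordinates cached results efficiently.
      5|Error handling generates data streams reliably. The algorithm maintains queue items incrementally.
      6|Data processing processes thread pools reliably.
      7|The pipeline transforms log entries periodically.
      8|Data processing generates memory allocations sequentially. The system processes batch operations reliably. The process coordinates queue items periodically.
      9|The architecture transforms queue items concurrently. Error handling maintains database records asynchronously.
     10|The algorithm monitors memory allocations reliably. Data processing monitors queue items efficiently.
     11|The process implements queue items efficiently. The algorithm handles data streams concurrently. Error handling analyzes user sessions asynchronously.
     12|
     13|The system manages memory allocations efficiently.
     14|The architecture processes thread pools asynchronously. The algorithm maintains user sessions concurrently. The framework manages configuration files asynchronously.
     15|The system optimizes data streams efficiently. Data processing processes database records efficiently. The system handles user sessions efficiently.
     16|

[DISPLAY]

────────────────────┃Error handling implements cach┃  
■■                  ┃Data processing generates thre┃  
■■                  ┃The┌──────────────────────┐ntr┃  
■■                  ┃The│        Error         │str┃  
■■                  ┃Err│ File already exists. │ta ┃  
■■                  ┃Dat│      [Yes]  No       │hre┃  
■■                  ┃The└──────────────────────┘ en┃  
■■                  ┃Data processing generates memo┃  
■■                  ┃The architecture transforms qu┃  
■■                  ┗━━━━━━━━━━━━━━━━━━━━━━━━━━━━━━┛  
■■                    ┃                               
━━━━━━━━━━━━━━━━━━━━━━┛                               
                                                      
                                                      
                                                      
                                                      


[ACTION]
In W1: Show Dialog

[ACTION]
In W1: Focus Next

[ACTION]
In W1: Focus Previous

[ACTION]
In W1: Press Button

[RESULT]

────────────────────┃Error handling implements cach┃  
■■                  ┃Data processing generates thre┃  
■■                  ┃The process maintains log entr┃  
■■                  ┃The process maintains data str┃  
■■                  ┃Error handling generates data ┃  
■■                  ┃Data processing processes thre┃  
■■                  ┃The pipeline transforms log en┃  
■■                  ┃Data processing generates memo┃  
■■                  ┃The architecture transforms qu┃  
■■                  ┗━━━━━━━━━━━━━━━━━━━━━━━━━━━━━━┛  
■■                    ┃                               
━━━━━━━━━━━━━━━━━━━━━━┛                               
                                                      
                                                      
                                                      
                                                      


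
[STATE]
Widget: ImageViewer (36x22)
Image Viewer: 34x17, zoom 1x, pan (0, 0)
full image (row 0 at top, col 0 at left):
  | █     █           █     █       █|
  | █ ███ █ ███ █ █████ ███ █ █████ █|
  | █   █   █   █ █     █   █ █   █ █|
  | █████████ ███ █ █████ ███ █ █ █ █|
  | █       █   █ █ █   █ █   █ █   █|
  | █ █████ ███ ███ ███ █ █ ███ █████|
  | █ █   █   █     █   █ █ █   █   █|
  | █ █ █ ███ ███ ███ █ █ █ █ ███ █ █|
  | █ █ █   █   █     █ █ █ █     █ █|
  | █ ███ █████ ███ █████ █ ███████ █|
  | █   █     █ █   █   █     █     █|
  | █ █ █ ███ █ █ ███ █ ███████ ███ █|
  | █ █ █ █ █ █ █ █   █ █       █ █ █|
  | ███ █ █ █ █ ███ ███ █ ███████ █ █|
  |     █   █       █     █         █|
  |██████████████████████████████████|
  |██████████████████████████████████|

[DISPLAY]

 █     █           █     █       █  
 █ ███ █ ███ █ █████ ███ █ █████ █  
 █   █   █   █ █     █   █ █   █ █  
 █████████ ███ █ █████ ███ █ █ █ █  
 █       █   █ █ █   █ █   █ █   █  
 █ █████ ███ ███ ███ █ █ ███ █████  
 █ █   █   █     █   █ █ █   █   █  
 █ █ █ ███ ███ ███ █ █ █ █ ███ █ █  
 █ █ █   █   █     █ █ █ █     █ █  
 █ ███ █████ ███ █████ █ ███████ █  
 █   █     █ █   █   █     █     █  
 █ █ █ ███ █ █ ███ █ ███████ ███ █  
 █ █ █ █ █ █ █ █   █ █       █ █ █  
 ███ █ █ █ █ ███ ███ █ ███████ █ █  
     █   █       █     █         █  
██████████████████████████████████  
██████████████████████████████████  
                                    
                                    
                                    
                                    
                                    


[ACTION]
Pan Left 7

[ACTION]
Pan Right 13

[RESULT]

      █     █       █               
█ █████ ███ █ █████ █               
█ █     █   █ █   █ █               
█ █ █████ ███ █ █ █ █               
█ █ █   █ █   █ █   █               
███ ███ █ █ ███ █████               
    █   █ █ █   █   █               
█ ███ █ █ █ █ ███ █ █               
█     █ █ █ █     █ █               
███ █████ █ ███████ █               
█   █   █     █     █               
█ ███ █ ███████ ███ █               
█ █   █ █       █ █ █               
███ ███ █ ███████ █ █               
    █     █         █               
█████████████████████               
█████████████████████               
                                    
                                    
                                    
                                    
                                    


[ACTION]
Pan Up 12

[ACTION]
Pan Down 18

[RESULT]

                                    
                                    
                                    
                                    
                                    
                                    
                                    
                                    
                                    
                                    
                                    
                                    
                                    
                                    
                                    
                                    
                                    
                                    
                                    
                                    
                                    
                                    


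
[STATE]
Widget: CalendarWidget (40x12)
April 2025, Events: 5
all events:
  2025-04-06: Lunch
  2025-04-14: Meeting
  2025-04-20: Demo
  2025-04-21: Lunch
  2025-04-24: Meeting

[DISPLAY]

               April 2025               
Mo Tu We Th Fr Sa Su                    
    1  2  3  4  5  6*                   
 7  8  9 10 11 12 13                    
14* 15 16 17 18 19 20*                  
21* 22 23 24* 25 26 27                  
28 29 30                                
                                        
                                        
                                        
                                        
                                        


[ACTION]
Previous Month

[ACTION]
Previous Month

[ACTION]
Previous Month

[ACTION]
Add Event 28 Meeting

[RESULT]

              January 2025              
Mo Tu We Th Fr Sa Su                    
       1  2  3  4  5                    
 6  7  8  9 10 11 12                    
13 14 15 16 17 18 19                    
20 21 22 23 24 25 26                    
27 28* 29 30 31                         
                                        
                                        
                                        
                                        
                                        


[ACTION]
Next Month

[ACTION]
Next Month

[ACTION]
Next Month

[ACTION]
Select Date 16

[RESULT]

               April 2025               
Mo Tu We Th Fr Sa Su                    
    1  2  3  4  5  6*                   
 7  8  9 10 11 12 13                    
14* 15 [16] 17 18 19 20*                
21* 22 23 24* 25 26 27                  
28 29 30                                
                                        
                                        
                                        
                                        
                                        


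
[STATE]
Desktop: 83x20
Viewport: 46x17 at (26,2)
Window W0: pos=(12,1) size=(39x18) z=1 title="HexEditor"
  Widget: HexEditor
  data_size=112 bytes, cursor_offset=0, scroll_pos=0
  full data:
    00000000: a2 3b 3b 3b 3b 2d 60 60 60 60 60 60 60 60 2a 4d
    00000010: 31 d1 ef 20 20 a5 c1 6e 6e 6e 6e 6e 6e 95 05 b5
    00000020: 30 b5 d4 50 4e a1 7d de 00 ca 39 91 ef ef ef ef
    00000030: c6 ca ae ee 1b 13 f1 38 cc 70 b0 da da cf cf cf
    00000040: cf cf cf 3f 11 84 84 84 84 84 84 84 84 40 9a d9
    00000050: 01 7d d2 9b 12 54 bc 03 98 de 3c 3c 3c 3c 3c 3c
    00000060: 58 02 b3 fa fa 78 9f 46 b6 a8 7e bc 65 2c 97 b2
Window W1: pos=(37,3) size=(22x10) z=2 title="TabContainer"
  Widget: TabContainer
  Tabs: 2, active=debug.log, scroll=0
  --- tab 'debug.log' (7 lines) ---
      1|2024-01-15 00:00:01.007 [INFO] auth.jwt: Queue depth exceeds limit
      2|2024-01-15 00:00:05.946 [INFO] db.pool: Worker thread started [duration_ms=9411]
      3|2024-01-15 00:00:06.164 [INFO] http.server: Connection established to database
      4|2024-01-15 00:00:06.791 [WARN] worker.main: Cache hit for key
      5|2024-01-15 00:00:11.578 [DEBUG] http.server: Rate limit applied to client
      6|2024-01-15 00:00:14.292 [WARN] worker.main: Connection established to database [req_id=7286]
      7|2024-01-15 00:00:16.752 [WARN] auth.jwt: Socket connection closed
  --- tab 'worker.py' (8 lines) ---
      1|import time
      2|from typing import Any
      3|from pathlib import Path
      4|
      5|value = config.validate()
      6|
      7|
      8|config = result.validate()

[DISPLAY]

                        ┃                     
───────────┏━━━━━━━━━━━━━━━━━━━━┓             
3b 3b 3b 3b┃ TabContainer       ┃             
d1 ef 20 20┠────────────────────┨             
b5 d4 50 4e┃[debug.log]│ worker.┃             
ca ae ee 1b┃────────────────────┃             
cf cf 3f 11┃2024-01-15 00:00:01.┃             
7d d2 9b 12┃2024-01-15 00:00:05.┃             
02 b3 fa fa┃2024-01-15 00:00:06.┃             
           ┃2024-01-15 00:00:06.┃             
           ┗━━━━━━━━━━━━━━━━━━━━┛             
                        ┃                     
                        ┃                     
                        ┃                     
                        ┃                     
                        ┃                     
━━━━━━━━━━━━━━━━━━━━━━━━┛                     


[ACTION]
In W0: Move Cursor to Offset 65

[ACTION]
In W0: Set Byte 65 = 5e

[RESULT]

                        ┃                     
───────────┏━━━━━━━━━━━━━━━━━━━━┓             
3b 3b 3b 3b┃ TabContainer       ┃             
d1 ef 20 20┠────────────────────┨             
b5 d4 50 4e┃[debug.log]│ worker.┃             
ca ae ee 1b┃────────────────────┃             
5E cf 3f 11┃2024-01-15 00:00:01.┃             
7d d2 9b 12┃2024-01-15 00:00:05.┃             
02 b3 fa fa┃2024-01-15 00:00:06.┃             
           ┃2024-01-15 00:00:06.┃             
           ┗━━━━━━━━━━━━━━━━━━━━┛             
                        ┃                     
                        ┃                     
                        ┃                     
                        ┃                     
                        ┃                     
━━━━━━━━━━━━━━━━━━━━━━━━┛                     


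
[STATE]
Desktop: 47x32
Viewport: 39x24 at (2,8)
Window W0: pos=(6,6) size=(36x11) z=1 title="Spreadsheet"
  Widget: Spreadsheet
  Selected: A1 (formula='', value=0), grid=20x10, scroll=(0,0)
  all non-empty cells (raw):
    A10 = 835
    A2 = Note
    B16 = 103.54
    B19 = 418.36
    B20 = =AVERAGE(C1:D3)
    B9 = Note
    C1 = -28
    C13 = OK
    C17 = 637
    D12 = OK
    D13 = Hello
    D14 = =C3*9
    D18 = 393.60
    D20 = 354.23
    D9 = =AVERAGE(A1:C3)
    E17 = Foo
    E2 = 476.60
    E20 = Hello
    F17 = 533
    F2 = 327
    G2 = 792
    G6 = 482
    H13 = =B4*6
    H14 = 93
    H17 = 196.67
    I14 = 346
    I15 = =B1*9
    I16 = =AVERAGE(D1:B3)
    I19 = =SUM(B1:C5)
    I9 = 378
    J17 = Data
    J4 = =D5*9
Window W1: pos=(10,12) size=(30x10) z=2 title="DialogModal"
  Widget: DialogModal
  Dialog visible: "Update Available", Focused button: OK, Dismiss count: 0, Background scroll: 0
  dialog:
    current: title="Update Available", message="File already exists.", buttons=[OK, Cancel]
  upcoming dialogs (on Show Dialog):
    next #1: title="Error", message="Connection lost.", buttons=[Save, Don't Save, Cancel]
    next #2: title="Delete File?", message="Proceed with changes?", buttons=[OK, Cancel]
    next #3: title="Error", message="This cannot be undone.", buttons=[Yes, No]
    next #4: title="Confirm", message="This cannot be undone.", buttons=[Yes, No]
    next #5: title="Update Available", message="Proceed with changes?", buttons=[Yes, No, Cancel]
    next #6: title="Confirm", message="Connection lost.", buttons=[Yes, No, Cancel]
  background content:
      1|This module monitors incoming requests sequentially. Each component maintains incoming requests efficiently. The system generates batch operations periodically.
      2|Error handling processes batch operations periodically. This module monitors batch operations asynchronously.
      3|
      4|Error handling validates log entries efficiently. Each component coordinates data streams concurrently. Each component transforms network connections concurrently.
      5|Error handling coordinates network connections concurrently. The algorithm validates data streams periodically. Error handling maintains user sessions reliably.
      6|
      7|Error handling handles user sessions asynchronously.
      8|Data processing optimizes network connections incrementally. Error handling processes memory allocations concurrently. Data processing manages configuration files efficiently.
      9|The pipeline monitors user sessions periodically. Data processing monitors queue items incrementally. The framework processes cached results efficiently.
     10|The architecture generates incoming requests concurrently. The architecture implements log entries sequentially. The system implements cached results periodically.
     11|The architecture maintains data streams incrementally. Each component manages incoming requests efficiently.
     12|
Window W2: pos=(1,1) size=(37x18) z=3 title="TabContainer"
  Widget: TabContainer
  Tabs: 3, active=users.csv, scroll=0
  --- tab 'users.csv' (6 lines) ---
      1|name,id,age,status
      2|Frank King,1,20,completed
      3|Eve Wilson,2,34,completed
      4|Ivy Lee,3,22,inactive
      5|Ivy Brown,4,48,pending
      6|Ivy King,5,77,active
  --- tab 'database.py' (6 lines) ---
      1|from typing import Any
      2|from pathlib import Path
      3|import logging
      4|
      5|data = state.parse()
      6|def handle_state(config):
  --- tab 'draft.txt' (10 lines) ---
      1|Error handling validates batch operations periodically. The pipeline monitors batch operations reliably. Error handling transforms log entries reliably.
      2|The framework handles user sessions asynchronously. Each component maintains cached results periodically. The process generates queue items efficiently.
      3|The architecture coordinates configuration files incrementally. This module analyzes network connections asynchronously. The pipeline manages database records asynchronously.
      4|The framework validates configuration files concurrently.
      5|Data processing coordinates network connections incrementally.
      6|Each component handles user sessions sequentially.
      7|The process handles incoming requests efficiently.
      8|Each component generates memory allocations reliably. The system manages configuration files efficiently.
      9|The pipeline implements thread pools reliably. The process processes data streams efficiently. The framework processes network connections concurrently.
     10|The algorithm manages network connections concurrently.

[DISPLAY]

Eve Wilson,2,34,completed          ┃───
Ivy Lee,3,22,inactive              ┃   
Ivy Brown,4,48,pending             ┃D  
Ivy King,5,77,active               ┃---
                                   ┃━┓ 
                                   ┃ ┃ 
                                   ┃─┨ 
                                   ┃n┃ 
                                   ┃t┃━
                                   ┃ ┃ 
━━━━━━━━━━━━━━━━━━━━━━━━━━━━━━━━━━━┛g┃ 
        ┃Er└──────────────────────┘ n┃ 
        ┃                            ┃ 
        ┗━━━━━━━━━━━━━━━━━━━━━━━━━━━━┛ 
                                       
                                       
                                       
                                       
                                       
                                       
                                       
                                       
                                       
                                       


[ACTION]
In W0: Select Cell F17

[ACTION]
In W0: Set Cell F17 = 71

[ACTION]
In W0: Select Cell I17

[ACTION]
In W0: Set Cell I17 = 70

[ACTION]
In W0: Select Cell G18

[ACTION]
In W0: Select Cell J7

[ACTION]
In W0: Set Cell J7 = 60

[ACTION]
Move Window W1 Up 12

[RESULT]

Eve Wilson,2,34,completed          ┃ ┃─
Ivy Lee,3,22,inactive              ┃━┛ 
Ivy Brown,4,48,pending             ┃D  
Ivy King,5,77,active               ┃---
                                   ┃   
                                   ┃   
                                   ┃   
                                   ┃   
                                   ┃━━━
                                   ┃   
━━━━━━━━━━━━━━━━━━━━━━━━━━━━━━━━━━━┛   
                                       
                                       
                                       
                                       
                                       
                                       
                                       
                                       
                                       
                                       
                                       
                                       
                                       


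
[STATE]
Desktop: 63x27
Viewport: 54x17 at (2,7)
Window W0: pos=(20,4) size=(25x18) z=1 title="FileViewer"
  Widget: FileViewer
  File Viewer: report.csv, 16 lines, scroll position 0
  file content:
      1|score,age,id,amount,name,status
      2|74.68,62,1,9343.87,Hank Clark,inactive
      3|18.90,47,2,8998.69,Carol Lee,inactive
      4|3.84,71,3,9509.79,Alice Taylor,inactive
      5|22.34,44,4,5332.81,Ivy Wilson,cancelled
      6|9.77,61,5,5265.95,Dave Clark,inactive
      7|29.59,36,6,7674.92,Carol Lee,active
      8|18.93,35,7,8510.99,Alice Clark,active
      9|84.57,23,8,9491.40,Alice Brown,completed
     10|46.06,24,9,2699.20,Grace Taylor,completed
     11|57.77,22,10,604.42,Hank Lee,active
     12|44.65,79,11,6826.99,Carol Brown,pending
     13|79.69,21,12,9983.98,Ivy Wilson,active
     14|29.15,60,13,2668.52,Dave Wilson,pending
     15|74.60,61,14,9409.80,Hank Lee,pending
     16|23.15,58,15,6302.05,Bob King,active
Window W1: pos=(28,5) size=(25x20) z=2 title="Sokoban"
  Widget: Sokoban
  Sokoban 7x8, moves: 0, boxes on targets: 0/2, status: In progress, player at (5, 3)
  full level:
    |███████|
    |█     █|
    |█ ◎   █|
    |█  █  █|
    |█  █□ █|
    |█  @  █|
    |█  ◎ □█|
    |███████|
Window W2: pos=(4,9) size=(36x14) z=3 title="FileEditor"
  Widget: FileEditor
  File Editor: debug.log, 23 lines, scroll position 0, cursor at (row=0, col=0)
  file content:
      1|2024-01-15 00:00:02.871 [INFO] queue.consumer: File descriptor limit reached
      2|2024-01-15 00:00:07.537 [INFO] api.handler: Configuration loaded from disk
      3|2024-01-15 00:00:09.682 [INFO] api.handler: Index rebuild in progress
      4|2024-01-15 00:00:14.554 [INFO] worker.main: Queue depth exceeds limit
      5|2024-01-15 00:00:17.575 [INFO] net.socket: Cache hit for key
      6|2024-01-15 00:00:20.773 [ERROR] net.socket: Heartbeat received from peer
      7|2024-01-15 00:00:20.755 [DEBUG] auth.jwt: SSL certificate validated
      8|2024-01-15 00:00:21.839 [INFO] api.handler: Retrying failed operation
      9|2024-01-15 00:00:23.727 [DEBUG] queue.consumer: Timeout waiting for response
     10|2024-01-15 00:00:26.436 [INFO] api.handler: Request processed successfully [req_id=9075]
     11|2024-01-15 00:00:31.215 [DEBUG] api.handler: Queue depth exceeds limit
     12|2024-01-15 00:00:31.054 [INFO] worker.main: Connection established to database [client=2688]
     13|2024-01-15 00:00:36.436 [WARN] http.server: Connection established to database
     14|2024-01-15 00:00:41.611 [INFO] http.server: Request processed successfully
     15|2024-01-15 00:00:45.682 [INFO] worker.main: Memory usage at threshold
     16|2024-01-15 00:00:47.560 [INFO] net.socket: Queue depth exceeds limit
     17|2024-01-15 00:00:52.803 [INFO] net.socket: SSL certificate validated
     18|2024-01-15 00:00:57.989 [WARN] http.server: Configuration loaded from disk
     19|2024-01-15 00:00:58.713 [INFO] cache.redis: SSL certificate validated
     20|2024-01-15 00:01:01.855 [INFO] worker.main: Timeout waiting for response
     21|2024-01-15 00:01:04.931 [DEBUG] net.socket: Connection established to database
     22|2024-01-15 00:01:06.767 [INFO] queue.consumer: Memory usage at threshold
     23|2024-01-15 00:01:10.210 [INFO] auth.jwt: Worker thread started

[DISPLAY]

                  ┃score,a┠───────────────────────┨   
                  ┃74.68,6┃███████                ┃   
  ┏━━━━━━━━━━━━━━━━━━━━━━━━━━━━━━━━━━┓            ┃   
  ┃ FileEditor                       ┃            ┃   
  ┠──────────────────────────────────┨            ┃   
  ┃█024-01-15 00:00:02.871 [INFO] qu▲┃            ┃   
  ┃2024-01-15 00:00:07.537 [INFO] ap█┃            ┃   
  ┃2024-01-15 00:00:09.682 [INFO] ap░┃            ┃   
  ┃2024-01-15 00:00:14.554 [INFO] wo░┃            ┃   
  ┃2024-01-15 00:00:17.575 [INFO] ne░┃/2          ┃   
  ┃2024-01-15 00:00:20.773 [ERROR] n░┃            ┃   
  ┃2024-01-15 00:00:20.755 [DEBUG] a░┃            ┃   
  ┃2024-01-15 00:00:21.839 [INFO] ap░┃            ┃   
  ┃2024-01-15 00:00:23.727 [DEBUG] q░┃            ┃   
  ┃2024-01-15 00:00:26.436 [INFO] ap▼┃            ┃   
  ┗━━━━━━━━━━━━━━━━━━━━━━━━━━━━━━━━━━┛            ┃   
                          ┃                       ┃   


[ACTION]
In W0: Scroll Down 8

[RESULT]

                  ┃18.90,4┠───────────────────────┨   
                  ┃3.84,71┃███████                ┃   
  ┏━━━━━━━━━━━━━━━━━━━━━━━━━━━━━━━━━━┓            ┃   
  ┃ FileEditor                       ┃            ┃   
  ┠──────────────────────────────────┨            ┃   
  ┃█024-01-15 00:00:02.871 [INFO] qu▲┃            ┃   
  ┃2024-01-15 00:00:07.537 [INFO] ap█┃            ┃   
  ┃2024-01-15 00:00:09.682 [INFO] ap░┃            ┃   
  ┃2024-01-15 00:00:14.554 [INFO] wo░┃            ┃   
  ┃2024-01-15 00:00:17.575 [INFO] ne░┃/2          ┃   
  ┃2024-01-15 00:00:20.773 [ERROR] n░┃            ┃   
  ┃2024-01-15 00:00:20.755 [DEBUG] a░┃            ┃   
  ┃2024-01-15 00:00:21.839 [INFO] ap░┃            ┃   
  ┃2024-01-15 00:00:23.727 [DEBUG] q░┃            ┃   
  ┃2024-01-15 00:00:26.436 [INFO] ap▼┃            ┃   
  ┗━━━━━━━━━━━━━━━━━━━━━━━━━━━━━━━━━━┛            ┃   
                          ┃                       ┃   


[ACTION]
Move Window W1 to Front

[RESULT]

                  ┃18.90,4┠───────────────────────┨   
                  ┃3.84,71┃███████                ┃   
  ┏━━━━━━━━━━━━━━━━━━━━━━━┃█     █                ┃   
  ┃ FileEditor            ┃█ ◎   █                ┃   
  ┠───────────────────────┃█  █  █                ┃   
  ┃█024-01-15 00:00:02.871┃█  █□ █                ┃   
  ┃2024-01-15 00:00:07.537┃█  @  █                ┃   
  ┃2024-01-15 00:00:09.682┃█  ◎ □█                ┃   
  ┃2024-01-15 00:00:14.554┃███████                ┃   
  ┃2024-01-15 00:00:17.575┃Moves: 0  0/2          ┃   
  ┃2024-01-15 00:00:20.773┃                       ┃   
  ┃2024-01-15 00:00:20.755┃                       ┃   
  ┃2024-01-15 00:00:21.839┃                       ┃   
  ┃2024-01-15 00:00:23.727┃                       ┃   
  ┃2024-01-15 00:00:26.436┃                       ┃   
  ┗━━━━━━━━━━━━━━━━━━━━━━━┃                       ┃   
                          ┃                       ┃   


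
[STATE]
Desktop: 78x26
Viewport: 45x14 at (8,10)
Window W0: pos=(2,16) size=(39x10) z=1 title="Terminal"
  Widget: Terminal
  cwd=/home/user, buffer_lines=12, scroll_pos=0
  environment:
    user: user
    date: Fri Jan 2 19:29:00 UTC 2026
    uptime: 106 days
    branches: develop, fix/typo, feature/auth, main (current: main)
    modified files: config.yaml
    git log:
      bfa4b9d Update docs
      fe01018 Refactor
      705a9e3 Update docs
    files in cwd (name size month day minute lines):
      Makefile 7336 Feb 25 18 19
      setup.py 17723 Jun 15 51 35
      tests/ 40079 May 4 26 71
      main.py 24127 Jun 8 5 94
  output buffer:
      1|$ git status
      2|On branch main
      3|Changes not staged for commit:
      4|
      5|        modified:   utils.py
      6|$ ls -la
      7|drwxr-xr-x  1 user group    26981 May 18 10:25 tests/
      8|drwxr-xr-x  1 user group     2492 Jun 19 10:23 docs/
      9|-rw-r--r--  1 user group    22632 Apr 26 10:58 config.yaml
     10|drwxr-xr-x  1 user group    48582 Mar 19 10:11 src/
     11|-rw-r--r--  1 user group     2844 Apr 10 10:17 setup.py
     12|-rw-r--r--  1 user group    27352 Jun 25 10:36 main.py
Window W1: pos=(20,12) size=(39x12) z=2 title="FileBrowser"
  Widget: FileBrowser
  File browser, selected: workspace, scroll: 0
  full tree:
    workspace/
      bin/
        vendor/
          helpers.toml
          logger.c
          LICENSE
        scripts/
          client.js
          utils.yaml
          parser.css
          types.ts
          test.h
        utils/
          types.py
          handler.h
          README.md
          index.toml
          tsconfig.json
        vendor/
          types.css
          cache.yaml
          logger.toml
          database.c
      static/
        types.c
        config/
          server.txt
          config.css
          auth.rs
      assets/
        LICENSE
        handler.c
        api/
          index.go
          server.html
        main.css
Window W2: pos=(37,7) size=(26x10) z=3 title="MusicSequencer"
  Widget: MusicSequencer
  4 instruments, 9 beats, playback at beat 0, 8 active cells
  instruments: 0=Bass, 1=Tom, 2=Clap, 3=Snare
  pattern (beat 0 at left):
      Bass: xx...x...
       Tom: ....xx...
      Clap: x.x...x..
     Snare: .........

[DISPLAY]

                             ┃      ▼12345678
                             ┃  Bass██···█···
            ┏━━━━━━━━━━━━━━━━┃   Tom····██···
            ┃ FileBrowser    ┃  Clap█·█···█··
            ┠────────────────┃ Snare·········
            ┃> [-] workspace/┃               
━━━━━━━━━━━━┃    [+] bin/    ┗━━━━━━━━━━━━━━━
inal        ┃    [+] static/                 
────────────┃    [+] assets/                 
 status     ┃                                
anch main   ┃                                
es not stage┃                                
            ┃                                
   modified:┗━━━━━━━━━━━━━━━━━━━━━━━━━━━━━━━━


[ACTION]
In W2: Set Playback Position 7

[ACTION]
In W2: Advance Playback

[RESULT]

                             ┃      01234567▼
                             ┃  Bass██···█···
            ┏━━━━━━━━━━━━━━━━┃   Tom····██···
            ┃ FileBrowser    ┃  Clap█·█···█··
            ┠────────────────┃ Snare·········
            ┃> [-] workspace/┃               
━━━━━━━━━━━━┃    [+] bin/    ┗━━━━━━━━━━━━━━━
inal        ┃    [+] static/                 
────────────┃    [+] assets/                 
 status     ┃                                
anch main   ┃                                
es not stage┃                                
            ┃                                
   modified:┗━━━━━━━━━━━━━━━━━━━━━━━━━━━━━━━━


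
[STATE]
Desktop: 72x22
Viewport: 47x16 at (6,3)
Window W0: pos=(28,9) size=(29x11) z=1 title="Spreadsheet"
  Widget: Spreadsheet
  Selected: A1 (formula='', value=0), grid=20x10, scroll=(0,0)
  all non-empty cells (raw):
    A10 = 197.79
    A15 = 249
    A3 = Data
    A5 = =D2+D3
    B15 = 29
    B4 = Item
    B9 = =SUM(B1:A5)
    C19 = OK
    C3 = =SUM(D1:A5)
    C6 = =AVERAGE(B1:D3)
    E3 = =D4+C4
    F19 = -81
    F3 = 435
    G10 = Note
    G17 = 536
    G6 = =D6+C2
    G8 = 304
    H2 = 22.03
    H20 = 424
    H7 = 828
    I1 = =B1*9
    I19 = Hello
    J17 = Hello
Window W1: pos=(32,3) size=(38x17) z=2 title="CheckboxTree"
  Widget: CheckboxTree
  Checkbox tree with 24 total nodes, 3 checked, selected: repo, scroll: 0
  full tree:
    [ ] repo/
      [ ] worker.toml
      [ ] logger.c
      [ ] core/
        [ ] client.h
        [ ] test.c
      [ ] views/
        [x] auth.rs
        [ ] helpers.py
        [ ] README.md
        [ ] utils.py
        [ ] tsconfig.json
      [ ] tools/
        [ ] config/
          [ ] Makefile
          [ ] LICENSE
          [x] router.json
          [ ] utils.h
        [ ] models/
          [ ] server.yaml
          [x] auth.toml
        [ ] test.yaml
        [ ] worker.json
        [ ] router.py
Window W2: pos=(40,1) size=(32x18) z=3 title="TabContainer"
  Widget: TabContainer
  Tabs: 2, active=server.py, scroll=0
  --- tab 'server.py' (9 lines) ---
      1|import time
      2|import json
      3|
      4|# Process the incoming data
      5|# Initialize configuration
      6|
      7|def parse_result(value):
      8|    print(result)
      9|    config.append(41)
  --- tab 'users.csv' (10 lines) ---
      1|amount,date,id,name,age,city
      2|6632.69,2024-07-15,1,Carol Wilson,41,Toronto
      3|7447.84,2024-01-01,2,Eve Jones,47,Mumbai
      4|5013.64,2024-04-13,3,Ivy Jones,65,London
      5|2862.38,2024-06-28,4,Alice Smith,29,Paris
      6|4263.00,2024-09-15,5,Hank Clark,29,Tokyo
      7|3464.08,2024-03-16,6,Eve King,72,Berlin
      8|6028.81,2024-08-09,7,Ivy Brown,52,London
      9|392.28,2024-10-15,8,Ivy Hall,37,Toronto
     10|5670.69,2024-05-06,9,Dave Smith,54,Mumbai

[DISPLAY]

                          ┏━━━━━━━┠────────────
                          ┃ Checkb┃[server.py]│
                          ┠───────┃────────────
                          ┃>[-] re┃import time 
                          ┃   [ ] ┃import json 
                          ┃   [ ] ┃            
                      ┏━━━┃   [ ] ┃# Process th
                      ┃ Sp┃     [ ┃# Initialize
                      ┠───┃     [ ┃            
                      ┃A1:┃   [-] ┃def parse_re
                      ┃   ┃     [x┃    print(re
                      ┃---┃     [ ┃    config.a
                      ┃  1┃     [ ┃            
                      ┃  2┃     [ ┃            
                      ┃  3┃     [ ┃            
                      ┃  4┃   [-] ┗━━━━━━━━━━━━


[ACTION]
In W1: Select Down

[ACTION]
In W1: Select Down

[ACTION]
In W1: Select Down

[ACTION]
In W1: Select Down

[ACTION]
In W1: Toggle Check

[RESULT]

                          ┏━━━━━━━┠────────────
                          ┃ Checkb┃[server.py]│
                          ┠───────┃────────────
                          ┃ [-] re┃import time 
                          ┃   [ ] ┃import json 
                          ┃   [ ] ┃            
                      ┏━━━┃   [-] ┃# Process th
                      ┃ Sp┃>    [x┃# Initialize
                      ┠───┃     [ ┃            
                      ┃A1:┃   [-] ┃def parse_re
                      ┃   ┃     [x┃    print(re
                      ┃---┃     [ ┃    config.a
                      ┃  1┃     [ ┃            
                      ┃  2┃     [ ┃            
                      ┃  3┃     [ ┃            
                      ┃  4┃   [-] ┗━━━━━━━━━━━━
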